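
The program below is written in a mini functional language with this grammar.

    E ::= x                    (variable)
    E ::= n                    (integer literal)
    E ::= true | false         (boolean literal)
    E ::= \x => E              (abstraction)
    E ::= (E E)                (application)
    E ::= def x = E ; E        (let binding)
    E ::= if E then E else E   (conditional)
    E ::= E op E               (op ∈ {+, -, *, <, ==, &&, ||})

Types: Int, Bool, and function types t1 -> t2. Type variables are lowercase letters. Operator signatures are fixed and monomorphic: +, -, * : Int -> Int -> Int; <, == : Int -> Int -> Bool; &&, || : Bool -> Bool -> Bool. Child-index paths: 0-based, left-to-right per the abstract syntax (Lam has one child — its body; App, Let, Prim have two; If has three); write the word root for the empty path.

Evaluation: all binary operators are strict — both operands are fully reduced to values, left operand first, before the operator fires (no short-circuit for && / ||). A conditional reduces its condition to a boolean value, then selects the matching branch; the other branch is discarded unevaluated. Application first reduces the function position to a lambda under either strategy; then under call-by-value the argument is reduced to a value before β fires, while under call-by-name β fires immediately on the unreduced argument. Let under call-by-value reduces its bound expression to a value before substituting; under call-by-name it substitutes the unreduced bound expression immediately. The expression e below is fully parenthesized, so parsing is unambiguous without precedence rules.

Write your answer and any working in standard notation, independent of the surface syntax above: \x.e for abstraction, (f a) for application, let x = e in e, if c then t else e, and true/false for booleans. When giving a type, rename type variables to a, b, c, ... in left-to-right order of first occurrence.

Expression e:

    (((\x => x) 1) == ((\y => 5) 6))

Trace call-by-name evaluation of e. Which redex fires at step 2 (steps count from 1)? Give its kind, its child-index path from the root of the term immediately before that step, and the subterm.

Answer: beta at 1 : ((\y.5) 6)

Derivation:
step 0: (((\x.x) 1) == ((\y.5) 6))
step 1: [beta@0] (1 == ((\y.5) 6))
step 2: [beta@1] (1 == 5)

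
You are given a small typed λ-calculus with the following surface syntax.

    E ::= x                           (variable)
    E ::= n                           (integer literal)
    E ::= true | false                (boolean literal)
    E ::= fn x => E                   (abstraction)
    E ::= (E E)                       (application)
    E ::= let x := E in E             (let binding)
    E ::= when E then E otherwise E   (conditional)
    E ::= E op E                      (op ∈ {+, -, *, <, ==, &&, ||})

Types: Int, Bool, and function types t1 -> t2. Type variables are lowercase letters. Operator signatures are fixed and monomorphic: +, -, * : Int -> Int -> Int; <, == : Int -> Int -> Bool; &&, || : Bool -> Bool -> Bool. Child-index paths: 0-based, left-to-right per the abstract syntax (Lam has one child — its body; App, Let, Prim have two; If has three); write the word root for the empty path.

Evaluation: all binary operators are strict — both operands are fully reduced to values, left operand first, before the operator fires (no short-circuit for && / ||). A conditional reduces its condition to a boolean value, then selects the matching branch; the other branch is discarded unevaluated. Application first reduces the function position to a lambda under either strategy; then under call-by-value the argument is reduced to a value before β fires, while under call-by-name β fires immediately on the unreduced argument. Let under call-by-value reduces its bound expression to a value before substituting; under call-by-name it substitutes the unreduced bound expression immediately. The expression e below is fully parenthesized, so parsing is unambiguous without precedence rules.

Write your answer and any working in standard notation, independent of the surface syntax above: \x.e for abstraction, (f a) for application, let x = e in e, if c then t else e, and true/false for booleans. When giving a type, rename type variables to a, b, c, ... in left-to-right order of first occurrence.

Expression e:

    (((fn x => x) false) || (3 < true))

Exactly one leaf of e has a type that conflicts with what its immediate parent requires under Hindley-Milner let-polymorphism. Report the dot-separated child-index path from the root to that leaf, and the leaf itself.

Working:
x : a
\x._ : a -> a
  unify a -> a ~ Bool -> b
  unify a ~ Bool
  unify Bool ~ b
_ _ : Bool
  unify Bool ~ Bool
  unify Int ~ Int
  unify Bool ~ Int
  FAIL: mismatch Bool ~ Int

Answer: 1.1 : true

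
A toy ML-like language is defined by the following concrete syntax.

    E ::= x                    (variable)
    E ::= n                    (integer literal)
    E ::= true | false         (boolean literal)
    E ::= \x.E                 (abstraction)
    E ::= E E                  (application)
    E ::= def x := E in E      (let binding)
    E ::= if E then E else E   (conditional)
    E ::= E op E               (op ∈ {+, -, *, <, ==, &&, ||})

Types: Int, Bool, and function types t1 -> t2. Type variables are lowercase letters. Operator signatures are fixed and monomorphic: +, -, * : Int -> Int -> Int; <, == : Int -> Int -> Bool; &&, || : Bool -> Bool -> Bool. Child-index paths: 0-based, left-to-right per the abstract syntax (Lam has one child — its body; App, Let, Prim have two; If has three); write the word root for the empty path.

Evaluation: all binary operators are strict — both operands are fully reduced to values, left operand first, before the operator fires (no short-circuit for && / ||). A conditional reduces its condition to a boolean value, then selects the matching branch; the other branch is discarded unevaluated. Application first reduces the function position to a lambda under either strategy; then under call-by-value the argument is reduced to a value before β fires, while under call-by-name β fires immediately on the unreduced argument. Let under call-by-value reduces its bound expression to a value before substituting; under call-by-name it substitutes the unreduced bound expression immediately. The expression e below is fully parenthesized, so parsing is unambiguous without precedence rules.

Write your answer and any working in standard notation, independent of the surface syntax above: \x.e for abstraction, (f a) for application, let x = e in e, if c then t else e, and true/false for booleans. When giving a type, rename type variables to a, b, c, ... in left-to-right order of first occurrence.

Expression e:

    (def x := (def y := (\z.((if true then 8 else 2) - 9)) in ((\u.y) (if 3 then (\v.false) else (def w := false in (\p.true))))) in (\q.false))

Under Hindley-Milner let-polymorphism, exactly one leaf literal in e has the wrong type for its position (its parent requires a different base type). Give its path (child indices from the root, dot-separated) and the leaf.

Working:
  unify Bool ~ Bool
  unify Int ~ Int
  unify Int ~ Int
  unify Int ~ Int
\z._ : a -> Int
let y : forall. a -> Int
y : c -> Int
\u._ : b -> c -> Int
  unify Int ~ Bool
  FAIL: mismatch Int ~ Bool

Answer: 0.1.1.0 : 3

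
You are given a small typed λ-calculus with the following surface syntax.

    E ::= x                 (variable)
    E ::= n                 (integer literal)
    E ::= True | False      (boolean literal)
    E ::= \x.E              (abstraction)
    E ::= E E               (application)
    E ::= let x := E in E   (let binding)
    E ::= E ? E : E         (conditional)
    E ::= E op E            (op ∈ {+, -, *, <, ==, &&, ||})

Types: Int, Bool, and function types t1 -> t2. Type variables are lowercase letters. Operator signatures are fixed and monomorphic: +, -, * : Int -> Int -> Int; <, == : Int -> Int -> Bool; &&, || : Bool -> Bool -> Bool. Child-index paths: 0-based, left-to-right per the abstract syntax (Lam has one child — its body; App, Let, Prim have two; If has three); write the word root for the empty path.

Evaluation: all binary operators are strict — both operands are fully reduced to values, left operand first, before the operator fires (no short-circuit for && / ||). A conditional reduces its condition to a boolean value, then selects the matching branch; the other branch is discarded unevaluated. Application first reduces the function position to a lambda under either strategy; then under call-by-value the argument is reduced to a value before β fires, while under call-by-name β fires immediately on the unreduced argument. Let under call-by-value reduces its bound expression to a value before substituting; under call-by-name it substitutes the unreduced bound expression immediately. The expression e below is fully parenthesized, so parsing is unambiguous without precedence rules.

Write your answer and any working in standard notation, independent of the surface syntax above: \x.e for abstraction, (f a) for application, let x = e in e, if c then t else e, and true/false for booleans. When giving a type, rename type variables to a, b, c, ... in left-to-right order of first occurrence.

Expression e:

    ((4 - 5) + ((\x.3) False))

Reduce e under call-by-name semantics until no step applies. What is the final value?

Answer: 2

Working:
step 0: ((4 - 5) + ((\x.3) false))
step 1: [delta@0] (-1 + ((\x.3) false))
step 2: [beta@1] (-1 + 3)
step 3: [delta@root] 2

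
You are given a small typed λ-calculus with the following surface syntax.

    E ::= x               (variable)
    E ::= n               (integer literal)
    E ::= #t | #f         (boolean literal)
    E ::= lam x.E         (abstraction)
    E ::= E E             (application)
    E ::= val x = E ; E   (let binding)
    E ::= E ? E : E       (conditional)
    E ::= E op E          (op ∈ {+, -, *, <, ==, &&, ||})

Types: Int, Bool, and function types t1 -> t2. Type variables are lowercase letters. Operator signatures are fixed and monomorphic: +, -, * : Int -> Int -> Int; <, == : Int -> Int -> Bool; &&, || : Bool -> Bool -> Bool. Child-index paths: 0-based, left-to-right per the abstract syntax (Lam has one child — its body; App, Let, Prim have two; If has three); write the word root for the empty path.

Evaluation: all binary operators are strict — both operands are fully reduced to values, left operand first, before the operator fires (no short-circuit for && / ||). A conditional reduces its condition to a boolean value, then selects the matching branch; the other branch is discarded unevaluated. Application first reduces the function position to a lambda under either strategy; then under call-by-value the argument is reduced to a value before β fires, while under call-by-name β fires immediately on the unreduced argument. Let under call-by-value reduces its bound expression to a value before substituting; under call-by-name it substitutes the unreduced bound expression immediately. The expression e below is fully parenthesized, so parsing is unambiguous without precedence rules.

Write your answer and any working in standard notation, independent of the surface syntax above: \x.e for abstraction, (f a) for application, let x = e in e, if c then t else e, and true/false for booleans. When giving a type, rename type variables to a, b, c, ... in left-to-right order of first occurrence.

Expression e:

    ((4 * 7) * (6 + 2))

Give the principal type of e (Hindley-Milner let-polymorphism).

Answer: Int

Working:
  unify Int ~ Int
  unify Int ~ Int
  unify Int ~ Int
  unify Int ~ Int
  unify Int ~ Int
  unify Int ~ Int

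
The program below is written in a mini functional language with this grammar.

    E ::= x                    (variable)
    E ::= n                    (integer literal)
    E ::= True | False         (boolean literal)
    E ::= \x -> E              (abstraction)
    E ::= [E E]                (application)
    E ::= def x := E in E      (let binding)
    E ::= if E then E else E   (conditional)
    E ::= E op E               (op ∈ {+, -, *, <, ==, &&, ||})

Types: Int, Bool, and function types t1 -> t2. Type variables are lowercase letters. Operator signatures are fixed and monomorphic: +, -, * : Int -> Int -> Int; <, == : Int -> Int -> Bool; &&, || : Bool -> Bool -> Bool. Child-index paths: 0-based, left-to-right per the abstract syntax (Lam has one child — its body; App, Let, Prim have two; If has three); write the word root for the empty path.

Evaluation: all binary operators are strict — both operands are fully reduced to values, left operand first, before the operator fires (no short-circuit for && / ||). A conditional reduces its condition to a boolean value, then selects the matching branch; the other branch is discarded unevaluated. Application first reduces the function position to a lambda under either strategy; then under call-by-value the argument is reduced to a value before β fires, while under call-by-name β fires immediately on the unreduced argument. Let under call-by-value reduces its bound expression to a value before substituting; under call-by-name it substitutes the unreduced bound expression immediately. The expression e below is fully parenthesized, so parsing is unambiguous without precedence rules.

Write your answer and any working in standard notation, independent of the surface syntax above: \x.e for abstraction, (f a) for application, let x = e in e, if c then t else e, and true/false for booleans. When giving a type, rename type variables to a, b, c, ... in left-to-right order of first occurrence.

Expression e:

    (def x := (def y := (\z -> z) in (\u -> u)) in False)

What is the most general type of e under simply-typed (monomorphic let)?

Answer: Bool

Working:
z : a
\z._ : a -> a
let y : a -> a
u : b
\u._ : b -> b
let x : b -> b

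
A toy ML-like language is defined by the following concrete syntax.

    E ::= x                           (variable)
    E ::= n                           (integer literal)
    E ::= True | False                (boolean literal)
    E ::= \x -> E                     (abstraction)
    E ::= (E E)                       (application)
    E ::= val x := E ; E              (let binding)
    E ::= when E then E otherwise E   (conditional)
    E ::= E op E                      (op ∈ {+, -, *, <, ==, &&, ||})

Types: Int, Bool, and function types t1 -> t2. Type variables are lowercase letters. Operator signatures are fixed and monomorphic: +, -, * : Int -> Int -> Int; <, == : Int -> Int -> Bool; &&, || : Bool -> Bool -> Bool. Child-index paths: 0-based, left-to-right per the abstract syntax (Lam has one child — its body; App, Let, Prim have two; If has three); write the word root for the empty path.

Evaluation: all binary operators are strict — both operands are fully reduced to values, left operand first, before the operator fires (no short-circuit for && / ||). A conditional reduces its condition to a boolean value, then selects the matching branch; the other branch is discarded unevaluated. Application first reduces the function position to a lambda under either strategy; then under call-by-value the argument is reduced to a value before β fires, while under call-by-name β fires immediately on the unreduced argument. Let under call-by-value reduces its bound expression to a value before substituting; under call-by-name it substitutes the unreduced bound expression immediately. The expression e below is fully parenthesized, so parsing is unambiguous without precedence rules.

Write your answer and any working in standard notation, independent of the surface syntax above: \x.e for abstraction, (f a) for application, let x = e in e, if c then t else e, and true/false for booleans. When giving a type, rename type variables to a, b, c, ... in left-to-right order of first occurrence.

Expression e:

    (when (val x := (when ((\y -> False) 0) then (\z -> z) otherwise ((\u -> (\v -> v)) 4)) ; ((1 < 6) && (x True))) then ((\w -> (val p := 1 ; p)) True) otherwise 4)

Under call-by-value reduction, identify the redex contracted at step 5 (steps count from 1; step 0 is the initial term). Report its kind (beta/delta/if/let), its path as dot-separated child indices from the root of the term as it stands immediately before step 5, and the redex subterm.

Answer: delta at 0.0 : (1 < 6)

Trace:
step 0: (if (let x = (if ((\y.false) 0) then (\z.z) else ((\u.(\v.v)) 4)) in ((1 < 6) && (x true))) then ((\w.(let p = 1 in p)) true) else 4)
step 1: [beta@0.0.0] (if (let x = (if false then (\z.z) else ((\u.(\v.v)) 4)) in ((1 < 6) && (x true))) then ((\w.(let p = 1 in p)) true) else 4)
step 2: [if@0.0] (if (let x = ((\u.(\v.v)) 4) in ((1 < 6) && (x true))) then ((\w.(let p = 1 in p)) true) else 4)
step 3: [beta@0.0] (if (let x = (\v.v) in ((1 < 6) && (x true))) then ((\w.(let p = 1 in p)) true) else 4)
step 4: [let@0] (if ((1 < 6) && ((\v.v) true)) then ((\w.(let p = 1 in p)) true) else 4)
step 5: [delta@0.0] (if (true && ((\v.v) true)) then ((\w.(let p = 1 in p)) true) else 4)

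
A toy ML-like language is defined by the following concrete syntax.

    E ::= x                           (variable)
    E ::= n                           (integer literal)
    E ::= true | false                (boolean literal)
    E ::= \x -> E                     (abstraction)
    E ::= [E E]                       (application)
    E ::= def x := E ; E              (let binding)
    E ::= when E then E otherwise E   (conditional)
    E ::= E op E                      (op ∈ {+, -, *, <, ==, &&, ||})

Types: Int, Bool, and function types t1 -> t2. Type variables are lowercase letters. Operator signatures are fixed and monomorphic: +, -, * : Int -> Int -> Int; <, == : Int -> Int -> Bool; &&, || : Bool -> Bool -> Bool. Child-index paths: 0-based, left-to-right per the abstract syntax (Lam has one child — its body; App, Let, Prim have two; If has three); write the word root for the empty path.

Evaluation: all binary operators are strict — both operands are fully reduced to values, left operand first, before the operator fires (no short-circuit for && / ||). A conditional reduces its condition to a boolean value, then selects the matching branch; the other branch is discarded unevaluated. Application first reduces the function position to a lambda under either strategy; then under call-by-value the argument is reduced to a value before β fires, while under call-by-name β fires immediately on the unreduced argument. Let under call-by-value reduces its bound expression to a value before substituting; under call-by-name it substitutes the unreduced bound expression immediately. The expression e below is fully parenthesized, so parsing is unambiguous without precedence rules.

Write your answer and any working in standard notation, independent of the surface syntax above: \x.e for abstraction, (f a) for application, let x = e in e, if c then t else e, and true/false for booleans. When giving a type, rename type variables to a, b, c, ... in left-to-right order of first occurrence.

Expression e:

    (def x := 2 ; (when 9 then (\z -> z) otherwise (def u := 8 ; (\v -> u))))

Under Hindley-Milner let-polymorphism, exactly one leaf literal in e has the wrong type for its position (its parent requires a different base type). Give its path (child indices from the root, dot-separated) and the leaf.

Answer: 1.0 : 9

Derivation:
let x : Int
  unify Int ~ Bool
  FAIL: mismatch Int ~ Bool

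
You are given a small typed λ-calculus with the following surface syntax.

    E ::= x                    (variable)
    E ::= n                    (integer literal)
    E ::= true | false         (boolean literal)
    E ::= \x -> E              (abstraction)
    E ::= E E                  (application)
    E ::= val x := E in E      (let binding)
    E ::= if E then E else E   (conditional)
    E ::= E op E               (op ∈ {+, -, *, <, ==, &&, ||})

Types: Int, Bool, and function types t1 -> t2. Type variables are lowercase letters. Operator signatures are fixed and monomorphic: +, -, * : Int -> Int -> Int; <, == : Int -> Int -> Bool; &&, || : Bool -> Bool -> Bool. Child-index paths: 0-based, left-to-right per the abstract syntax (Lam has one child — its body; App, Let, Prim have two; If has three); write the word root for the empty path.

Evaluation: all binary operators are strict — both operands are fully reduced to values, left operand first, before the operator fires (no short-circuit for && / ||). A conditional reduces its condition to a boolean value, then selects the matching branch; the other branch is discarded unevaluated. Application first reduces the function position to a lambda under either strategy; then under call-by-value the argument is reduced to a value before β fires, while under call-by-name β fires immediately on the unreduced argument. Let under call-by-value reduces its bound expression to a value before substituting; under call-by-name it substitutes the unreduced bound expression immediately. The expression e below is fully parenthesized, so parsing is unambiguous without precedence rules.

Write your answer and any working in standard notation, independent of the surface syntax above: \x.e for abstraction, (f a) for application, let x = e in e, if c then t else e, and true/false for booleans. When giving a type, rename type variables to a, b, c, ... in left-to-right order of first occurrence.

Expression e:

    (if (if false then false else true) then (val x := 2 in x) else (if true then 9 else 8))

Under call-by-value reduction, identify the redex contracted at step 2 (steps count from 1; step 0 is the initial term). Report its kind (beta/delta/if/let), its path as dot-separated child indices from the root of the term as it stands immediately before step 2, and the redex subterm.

Derivation:
step 0: (if (if false then false else true) then (let x = 2 in x) else (if true then 9 else 8))
step 1: [if@0] (if true then (let x = 2 in x) else (if true then 9 else 8))
step 2: [if@root] (let x = 2 in x)

Answer: if at root : (if true then (let x = 2 in x) else (if true then 9 else 8))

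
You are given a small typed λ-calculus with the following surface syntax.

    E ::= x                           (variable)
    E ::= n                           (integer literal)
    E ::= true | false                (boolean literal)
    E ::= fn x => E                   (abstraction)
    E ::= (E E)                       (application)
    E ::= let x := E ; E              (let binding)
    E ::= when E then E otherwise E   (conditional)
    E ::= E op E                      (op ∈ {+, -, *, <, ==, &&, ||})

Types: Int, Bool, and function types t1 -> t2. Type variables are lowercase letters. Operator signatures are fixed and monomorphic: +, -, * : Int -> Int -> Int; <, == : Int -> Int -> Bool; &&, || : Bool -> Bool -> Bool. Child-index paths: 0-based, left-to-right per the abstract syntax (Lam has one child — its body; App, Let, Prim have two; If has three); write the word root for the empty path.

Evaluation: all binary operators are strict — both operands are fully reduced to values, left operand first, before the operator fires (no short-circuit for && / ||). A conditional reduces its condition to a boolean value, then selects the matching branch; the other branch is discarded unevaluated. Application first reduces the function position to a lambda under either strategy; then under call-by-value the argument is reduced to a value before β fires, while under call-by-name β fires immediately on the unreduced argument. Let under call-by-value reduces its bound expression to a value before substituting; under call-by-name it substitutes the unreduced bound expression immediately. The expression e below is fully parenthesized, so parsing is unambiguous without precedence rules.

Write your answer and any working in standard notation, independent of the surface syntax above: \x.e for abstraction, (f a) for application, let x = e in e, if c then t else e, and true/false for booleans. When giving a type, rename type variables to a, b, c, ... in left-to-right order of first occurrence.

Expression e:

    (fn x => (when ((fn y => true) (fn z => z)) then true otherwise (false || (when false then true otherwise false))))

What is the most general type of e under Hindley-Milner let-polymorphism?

Answer: a -> Bool

Trace:
\y._ : b -> Bool
z : c
\z._ : c -> c
  unify b -> Bool ~ (c -> c) -> d
  unify b ~ c -> c
  unify Bool ~ d
_ _ : Bool
  unify Bool ~ Bool
  unify Bool ~ Bool
  unify Bool ~ Bool
  unify Bool ~ Bool
  unify Bool ~ Bool
  unify Bool ~ Bool
\x._ : a -> Bool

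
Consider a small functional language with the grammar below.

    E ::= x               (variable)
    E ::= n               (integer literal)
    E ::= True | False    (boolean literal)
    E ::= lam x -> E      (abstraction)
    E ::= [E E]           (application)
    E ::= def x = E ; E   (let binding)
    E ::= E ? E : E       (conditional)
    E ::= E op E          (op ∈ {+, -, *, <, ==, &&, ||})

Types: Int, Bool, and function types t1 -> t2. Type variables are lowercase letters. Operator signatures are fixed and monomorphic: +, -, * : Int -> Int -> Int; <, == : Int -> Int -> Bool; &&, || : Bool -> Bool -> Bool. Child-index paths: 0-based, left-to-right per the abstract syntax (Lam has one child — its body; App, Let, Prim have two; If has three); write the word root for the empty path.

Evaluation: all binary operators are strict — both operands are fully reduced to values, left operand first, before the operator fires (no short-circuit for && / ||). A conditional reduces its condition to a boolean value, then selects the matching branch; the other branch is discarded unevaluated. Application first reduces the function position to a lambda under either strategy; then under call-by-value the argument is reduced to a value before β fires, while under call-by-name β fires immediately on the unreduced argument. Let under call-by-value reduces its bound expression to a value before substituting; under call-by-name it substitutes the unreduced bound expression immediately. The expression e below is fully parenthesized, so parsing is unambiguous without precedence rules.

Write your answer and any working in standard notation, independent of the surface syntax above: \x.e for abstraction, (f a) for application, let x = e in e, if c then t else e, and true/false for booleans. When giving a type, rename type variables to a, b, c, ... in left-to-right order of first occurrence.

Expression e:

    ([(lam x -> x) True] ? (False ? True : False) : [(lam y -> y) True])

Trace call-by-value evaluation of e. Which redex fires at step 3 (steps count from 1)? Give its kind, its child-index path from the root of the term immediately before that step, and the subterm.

Trace:
step 0: (if ((\x.x) true) then (if false then true else false) else ((\y.y) true))
step 1: [beta@0] (if true then (if false then true else false) else ((\y.y) true))
step 2: [if@root] (if false then true else false)
step 3: [if@root] false

Answer: if at root : (if false then true else false)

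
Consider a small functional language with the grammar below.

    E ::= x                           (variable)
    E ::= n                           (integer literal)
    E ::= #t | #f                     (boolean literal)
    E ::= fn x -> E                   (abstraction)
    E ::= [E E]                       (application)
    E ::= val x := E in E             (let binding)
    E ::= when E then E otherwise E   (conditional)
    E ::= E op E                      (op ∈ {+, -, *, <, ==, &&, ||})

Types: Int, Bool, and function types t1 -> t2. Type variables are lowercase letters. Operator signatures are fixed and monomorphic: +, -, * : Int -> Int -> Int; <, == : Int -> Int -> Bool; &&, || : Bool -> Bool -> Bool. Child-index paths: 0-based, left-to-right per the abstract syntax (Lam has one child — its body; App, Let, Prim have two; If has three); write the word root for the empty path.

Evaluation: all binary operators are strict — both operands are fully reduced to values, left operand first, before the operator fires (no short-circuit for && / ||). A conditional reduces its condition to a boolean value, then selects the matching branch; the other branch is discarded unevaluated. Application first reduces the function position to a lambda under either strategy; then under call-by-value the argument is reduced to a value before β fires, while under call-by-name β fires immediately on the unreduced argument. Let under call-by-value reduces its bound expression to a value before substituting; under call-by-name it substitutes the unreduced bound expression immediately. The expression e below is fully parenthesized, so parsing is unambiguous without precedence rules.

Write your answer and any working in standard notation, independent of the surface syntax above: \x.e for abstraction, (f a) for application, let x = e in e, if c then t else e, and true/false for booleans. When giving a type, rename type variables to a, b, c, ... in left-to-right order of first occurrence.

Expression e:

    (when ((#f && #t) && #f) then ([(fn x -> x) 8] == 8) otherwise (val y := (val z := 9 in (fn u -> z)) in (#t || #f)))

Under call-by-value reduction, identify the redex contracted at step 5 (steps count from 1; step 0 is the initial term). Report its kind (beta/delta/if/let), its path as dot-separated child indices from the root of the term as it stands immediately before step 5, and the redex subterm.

Derivation:
step 0: (if ((false && true) && false) then (((\x.x) 8) == 8) else (let y = (let z = 9 in (\u.z)) in (true || false)))
step 1: [delta@0.0] (if (false && false) then (((\x.x) 8) == 8) else (let y = (let z = 9 in (\u.z)) in (true || false)))
step 2: [delta@0] (if false then (((\x.x) 8) == 8) else (let y = (let z = 9 in (\u.z)) in (true || false)))
step 3: [if@root] (let y = (let z = 9 in (\u.z)) in (true || false))
step 4: [let@0] (let y = (\u.9) in (true || false))
step 5: [let@root] (true || false)

Answer: let at root : (let y = (\u.9) in (true || false))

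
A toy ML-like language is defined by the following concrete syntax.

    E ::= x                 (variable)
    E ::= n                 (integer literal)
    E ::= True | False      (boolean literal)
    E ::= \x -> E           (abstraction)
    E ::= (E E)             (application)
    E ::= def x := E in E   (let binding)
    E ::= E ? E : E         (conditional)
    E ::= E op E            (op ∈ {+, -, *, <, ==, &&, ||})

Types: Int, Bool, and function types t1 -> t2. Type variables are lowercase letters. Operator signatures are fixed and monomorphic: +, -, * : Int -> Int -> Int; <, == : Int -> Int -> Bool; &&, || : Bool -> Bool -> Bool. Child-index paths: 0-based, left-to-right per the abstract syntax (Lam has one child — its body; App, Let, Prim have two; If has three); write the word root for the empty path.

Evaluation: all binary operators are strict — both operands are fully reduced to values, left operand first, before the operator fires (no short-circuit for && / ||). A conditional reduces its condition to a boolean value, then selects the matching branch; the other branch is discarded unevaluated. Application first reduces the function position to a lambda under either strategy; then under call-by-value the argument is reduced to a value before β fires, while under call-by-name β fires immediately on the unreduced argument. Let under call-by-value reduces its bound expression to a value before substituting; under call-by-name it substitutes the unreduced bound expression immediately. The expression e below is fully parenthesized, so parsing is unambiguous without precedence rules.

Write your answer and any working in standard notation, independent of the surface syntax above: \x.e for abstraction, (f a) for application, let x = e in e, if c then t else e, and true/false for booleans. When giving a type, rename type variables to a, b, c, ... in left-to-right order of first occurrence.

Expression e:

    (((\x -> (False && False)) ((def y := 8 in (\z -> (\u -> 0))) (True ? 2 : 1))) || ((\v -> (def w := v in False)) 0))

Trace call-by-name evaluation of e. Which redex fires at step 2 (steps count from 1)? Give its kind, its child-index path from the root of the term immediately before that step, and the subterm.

Answer: delta at 0 : (false && false)

Working:
step 0: (((\x.(false && false)) ((let y = 8 in (\z.(\u.0))) (if true then 2 else 1))) || ((\v.(let w = v in false)) 0))
step 1: [beta@0] ((false && false) || ((\v.(let w = v in false)) 0))
step 2: [delta@0] (false || ((\v.(let w = v in false)) 0))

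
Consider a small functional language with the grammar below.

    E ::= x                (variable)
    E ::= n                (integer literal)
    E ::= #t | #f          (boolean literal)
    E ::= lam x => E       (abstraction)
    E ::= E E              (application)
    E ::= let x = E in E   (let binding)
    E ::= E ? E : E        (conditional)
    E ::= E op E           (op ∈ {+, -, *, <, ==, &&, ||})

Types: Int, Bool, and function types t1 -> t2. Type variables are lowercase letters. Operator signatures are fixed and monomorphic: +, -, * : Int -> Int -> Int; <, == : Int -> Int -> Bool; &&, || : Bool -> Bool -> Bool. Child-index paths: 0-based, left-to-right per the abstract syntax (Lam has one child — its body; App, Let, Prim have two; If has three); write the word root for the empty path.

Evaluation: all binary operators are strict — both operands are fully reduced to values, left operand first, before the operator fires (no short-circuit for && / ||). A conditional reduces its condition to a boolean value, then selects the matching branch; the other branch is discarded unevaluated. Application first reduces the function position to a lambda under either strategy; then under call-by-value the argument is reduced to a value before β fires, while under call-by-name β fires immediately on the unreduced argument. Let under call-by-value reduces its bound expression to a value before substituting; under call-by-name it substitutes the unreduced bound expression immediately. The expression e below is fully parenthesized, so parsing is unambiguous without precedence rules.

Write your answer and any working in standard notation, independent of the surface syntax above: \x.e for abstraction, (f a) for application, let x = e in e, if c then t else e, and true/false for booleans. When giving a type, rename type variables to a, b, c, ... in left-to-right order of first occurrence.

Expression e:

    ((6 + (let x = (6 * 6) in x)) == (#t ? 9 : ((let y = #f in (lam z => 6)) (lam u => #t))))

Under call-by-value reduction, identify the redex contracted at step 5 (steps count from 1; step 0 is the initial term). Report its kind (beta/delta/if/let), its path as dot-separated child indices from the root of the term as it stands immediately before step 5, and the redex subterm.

Answer: delta at root : (42 == 9)

Trace:
step 0: ((6 + (let x = (6 * 6) in x)) == (if true then 9 else ((let y = false in (\z.6)) (\u.true))))
step 1: [delta@0.1.0] ((6 + (let x = 36 in x)) == (if true then 9 else ((let y = false in (\z.6)) (\u.true))))
step 2: [let@0.1] ((6 + 36) == (if true then 9 else ((let y = false in (\z.6)) (\u.true))))
step 3: [delta@0] (42 == (if true then 9 else ((let y = false in (\z.6)) (\u.true))))
step 4: [if@1] (42 == 9)
step 5: [delta@root] false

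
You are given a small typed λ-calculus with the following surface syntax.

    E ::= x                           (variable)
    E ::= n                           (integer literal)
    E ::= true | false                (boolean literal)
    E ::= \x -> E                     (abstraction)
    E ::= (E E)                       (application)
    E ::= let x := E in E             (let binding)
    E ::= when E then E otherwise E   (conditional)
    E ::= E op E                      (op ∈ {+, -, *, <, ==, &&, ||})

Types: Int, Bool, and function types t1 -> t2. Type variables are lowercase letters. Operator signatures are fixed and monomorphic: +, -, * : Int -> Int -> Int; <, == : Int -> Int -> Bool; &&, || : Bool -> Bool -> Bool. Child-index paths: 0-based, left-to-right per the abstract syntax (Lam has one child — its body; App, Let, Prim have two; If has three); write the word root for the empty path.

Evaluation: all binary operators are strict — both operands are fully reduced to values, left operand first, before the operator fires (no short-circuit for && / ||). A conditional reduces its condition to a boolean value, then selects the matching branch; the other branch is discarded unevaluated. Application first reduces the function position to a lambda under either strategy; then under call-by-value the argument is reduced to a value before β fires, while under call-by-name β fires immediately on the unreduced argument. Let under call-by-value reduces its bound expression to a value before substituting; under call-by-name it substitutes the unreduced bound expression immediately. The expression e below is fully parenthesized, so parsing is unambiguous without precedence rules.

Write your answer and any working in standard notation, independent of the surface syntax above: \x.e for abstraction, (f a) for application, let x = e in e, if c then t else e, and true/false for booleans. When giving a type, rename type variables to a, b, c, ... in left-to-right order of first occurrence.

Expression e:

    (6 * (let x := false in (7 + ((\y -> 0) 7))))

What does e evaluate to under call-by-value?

Derivation:
step 0: (6 * (let x = false in (7 + ((\y.0) 7))))
step 1: [let@1] (6 * (7 + ((\y.0) 7)))
step 2: [beta@1.1] (6 * (7 + 0))
step 3: [delta@1] (6 * 7)
step 4: [delta@root] 42

Answer: 42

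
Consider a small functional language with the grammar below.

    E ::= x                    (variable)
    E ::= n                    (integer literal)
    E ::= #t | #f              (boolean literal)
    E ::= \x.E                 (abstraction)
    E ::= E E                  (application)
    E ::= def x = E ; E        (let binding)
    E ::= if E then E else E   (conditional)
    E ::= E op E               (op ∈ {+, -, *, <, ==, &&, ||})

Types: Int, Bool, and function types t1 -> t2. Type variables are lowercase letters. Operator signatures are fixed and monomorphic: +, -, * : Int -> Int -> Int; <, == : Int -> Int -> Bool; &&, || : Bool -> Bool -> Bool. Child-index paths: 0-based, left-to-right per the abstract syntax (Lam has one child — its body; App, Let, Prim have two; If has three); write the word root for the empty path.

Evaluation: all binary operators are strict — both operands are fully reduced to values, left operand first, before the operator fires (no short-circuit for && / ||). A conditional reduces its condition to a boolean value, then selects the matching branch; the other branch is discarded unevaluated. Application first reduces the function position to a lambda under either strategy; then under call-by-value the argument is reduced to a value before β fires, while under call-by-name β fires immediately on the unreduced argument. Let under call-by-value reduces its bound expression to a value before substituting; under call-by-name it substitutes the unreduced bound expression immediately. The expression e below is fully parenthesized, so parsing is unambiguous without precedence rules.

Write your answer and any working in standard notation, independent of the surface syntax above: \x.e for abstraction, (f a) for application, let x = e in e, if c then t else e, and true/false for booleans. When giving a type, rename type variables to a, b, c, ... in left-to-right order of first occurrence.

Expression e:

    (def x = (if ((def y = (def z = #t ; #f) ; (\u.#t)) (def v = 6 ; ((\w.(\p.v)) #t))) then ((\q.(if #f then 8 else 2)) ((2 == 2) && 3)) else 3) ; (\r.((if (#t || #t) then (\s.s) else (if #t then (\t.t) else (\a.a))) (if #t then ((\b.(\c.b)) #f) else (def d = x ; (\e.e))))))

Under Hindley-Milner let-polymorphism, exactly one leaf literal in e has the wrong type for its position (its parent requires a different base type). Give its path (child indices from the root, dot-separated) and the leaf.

Derivation:
let z : Bool
let y : Bool
\u._ : a -> Bool
let v : Int
v : Int
\p._ : c -> Int
\w._ : b -> c -> Int
  unify b -> c -> Int ~ Bool -> d
  unify b ~ Bool
  unify c -> Int ~ d
_ _ : c -> Int
  unify a -> Bool ~ (c -> Int) -> e
  unify a ~ c -> Int
  unify Bool ~ e
_ _ : Bool
  unify Bool ~ Bool
  unify Bool ~ Bool
  unify Int ~ Int
\q._ : f -> Int
  unify Int ~ Int
  unify Int ~ Int
  unify Bool ~ Bool
  unify Int ~ Bool
  FAIL: mismatch Int ~ Bool

Answer: 0.1.1.1 : 3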